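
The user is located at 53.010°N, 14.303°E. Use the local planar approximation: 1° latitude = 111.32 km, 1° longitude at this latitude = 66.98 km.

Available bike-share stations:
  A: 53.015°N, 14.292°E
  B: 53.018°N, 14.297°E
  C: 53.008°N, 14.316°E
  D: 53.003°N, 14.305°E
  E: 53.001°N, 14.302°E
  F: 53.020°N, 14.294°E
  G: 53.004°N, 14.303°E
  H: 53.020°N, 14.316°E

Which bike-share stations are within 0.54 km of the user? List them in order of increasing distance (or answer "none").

Distances from 53.010°N, 14.303°E:
A: √((0.005·111.32)² + (-0.011·66.98)²) = √(0.30980 + 0.54284) = 0.923 km
B: √((0.008·111.32)² + (-0.006·66.98)²) = √(0.79310 + 0.16151) = 0.977 km
C: √((-0.002·111.32)² + (0.013·66.98)²) = √(0.04957 + 0.75819) = 0.899 km
D: √((-0.007·111.32)² + (0.002·66.98)²) = √(0.60721 + 0.01795) = 0.791 km
E: √((-0.009·111.32)² + (-0.001·66.98)²) = √(1.00376 + 0.00449) = 1.004 km
F: √((0.010·111.32)² + (-0.009·66.98)²) = √(1.23921 + 0.36339) = 1.266 km
G: √((-0.006·111.32)² + (0.000·66.98)²) = √(0.44612 + 0.00000) = 0.668 km
H: √((0.010·111.32)² + (0.013·66.98)²) = √(1.23921 + 0.75819) = 1.413 km
Threshold 0.54 km: none within range.

none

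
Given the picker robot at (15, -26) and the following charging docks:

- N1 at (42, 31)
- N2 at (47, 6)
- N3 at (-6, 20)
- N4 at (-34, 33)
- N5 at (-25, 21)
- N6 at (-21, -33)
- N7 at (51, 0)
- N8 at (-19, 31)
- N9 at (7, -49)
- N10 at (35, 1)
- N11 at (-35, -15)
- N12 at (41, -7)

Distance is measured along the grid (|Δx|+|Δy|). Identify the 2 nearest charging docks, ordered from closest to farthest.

N9, N6

Distances from (15, -26):
N1: |27| + |57| = 27 + 57 = 84
N2: |32| + |32| = 32 + 32 = 64
N3: |-21| + |46| = 21 + 46 = 67
N4: |-49| + |59| = 49 + 59 = 108
N5: |-40| + |47| = 40 + 47 = 87
N6: |-36| + |-7| = 36 + 7 = 43
N7: |36| + |26| = 36 + 26 = 62
N8: |-34| + |57| = 34 + 57 = 91
N9: |-8| + |-23| = 8 + 23 = 31
N10: |20| + |27| = 20 + 27 = 47
N11: |-50| + |11| = 50 + 11 = 61
N12: |26| + |19| = 26 + 19 = 45
Sorted: N9 (31) < N6 (43) < N12 (45) < N10 (47) < …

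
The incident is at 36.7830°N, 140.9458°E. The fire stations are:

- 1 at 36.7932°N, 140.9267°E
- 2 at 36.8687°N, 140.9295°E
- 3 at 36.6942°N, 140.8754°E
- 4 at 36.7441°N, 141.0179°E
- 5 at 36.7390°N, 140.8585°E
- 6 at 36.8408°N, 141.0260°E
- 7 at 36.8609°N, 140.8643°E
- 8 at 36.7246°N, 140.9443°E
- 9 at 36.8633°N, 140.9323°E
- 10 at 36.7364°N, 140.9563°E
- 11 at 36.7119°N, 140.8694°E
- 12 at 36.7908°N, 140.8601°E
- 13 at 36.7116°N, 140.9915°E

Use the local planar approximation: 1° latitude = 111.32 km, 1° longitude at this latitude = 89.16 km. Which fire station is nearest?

1

Distances from 36.7830°N, 140.9458°E:
1: 2.0468 km
2: 9.6502 km
3: 11.7097 km
4: 7.7509 km
5: 9.1966 km
6: 9.6193 km
7: 11.3139 km
8: 6.5025 km
9: 9.0197 km
10: 5.2713 km
11: 10.4425 km
12: 7.6902 km
13: 8.9318 km
Minimum: 1 at 2.0468 km.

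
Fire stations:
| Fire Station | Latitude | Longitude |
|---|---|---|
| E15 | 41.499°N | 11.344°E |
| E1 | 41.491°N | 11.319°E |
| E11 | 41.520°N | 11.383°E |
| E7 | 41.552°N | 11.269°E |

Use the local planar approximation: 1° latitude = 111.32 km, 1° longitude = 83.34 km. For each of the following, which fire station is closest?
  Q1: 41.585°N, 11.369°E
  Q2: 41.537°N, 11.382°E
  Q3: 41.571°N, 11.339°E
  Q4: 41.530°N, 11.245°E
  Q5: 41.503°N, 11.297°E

Q1→E11; Q2→E11; Q3→E7; Q4→E7; Q5→E1

Q1 at 41.585°N, 11.369°E:
  E15: 9.798 km
  E1: 11.263 km
  E11: 7.329 km
  E7: 9.108 km
  → nearest: E11 (7.329 km)
Q2 at 41.537°N, 11.382°E:
  E15: 5.284 km
  E1: 7.334 km
  E11: 1.894 km
  E7: 9.564 km
  → nearest: E11 (1.894 km)
Q3 at 41.571°N, 11.339°E:
  E15: 8.026 km
  E1: 9.060 km
  E11: 6.759 km
  E7: 6.205 km
  → nearest: E7 (6.205 km)
Q4 at 41.530°N, 11.245°E:
  E15: 8.943 km
  E1: 7.542 km
  E11: 11.555 km
  E7: 3.162 km
  → nearest: E7 (3.162 km)
Q5 at 41.503°N, 11.297°E:
  E15: 3.942 km
  E1: 2.269 km
  E11: 7.413 km
  E7: 5.933 km
  → nearest: E1 (2.269 km)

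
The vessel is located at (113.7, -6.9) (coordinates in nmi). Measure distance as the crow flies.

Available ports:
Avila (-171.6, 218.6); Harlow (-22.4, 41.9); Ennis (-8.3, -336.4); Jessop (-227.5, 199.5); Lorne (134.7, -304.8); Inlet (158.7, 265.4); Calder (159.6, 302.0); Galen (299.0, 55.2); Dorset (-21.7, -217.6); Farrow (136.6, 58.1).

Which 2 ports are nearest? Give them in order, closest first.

Farrow, Harlow

Distances from (113.7, -6.9):
Avila: 363.7 nmi
Harlow: 144.6 nmi
Ennis: 351.4 nmi
Jessop: 398.8 nmi
Lorne: 298.6 nmi
Inlet: 276.0 nmi
Calder: 312.3 nmi
Galen: 195.4 nmi
Dorset: 250.5 nmi
Farrow: 68.9 nmi
Sorted: Farrow (68.9 nmi) < Harlow (144.6 nmi) < Galen (195.4 nmi) < Dorset (250.5 nmi) < …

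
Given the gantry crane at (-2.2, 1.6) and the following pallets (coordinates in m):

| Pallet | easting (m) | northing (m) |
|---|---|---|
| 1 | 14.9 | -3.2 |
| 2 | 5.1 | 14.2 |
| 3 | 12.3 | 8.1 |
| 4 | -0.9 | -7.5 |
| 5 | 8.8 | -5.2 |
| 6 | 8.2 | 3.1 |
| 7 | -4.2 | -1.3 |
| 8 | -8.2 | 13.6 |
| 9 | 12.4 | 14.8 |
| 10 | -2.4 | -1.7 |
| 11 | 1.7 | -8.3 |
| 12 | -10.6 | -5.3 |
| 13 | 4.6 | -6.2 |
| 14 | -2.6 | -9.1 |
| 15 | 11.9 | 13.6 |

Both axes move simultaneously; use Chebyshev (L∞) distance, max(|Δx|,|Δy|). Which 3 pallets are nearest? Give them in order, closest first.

Distances from (-2.2, 1.6):
1: max(|17.1|, |-4.8|) = 17.1 m
2: max(|7.3|, |12.6|) = 12.6 m
3: max(|14.5|, |6.5|) = 14.5 m
4: max(|1.3|, |-9.1|) = 9.1 m
5: max(|11.0|, |-6.8|) = 11.0 m
6: max(|10.4|, |1.5|) = 10.4 m
7: max(|-2.0|, |-2.9|) = 2.9 m
8: max(|-6.0|, |12.0|) = 12.0 m
9: max(|14.6|, |13.2|) = 14.6 m
10: max(|-0.2|, |-3.3|) = 3.3 m
11: max(|3.9|, |-9.9|) = 9.9 m
12: max(|-8.4|, |-6.9|) = 8.4 m
13: max(|6.8|, |-7.8|) = 7.8 m
14: max(|-0.4|, |-10.7|) = 10.7 m
15: max(|14.1|, |12.0|) = 14.1 m
Sorted: 7 (2.9 m) < 10 (3.3 m) < 13 (7.8 m) < 12 (8.4 m) < 4 (9.1 m) < …

7, 10, 13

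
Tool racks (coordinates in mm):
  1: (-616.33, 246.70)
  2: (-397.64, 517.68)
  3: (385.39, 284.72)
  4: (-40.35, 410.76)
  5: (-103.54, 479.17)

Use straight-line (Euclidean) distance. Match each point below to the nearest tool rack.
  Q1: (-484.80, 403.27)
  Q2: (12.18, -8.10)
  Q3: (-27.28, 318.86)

Q1→2; Q2→4; Q3→4

Q1 at (-484.80, 403.27):
  1: 204.49 mm
  2: 143.83 mm
  3: 878.23 mm
  4: 444.51 mm
  5: 388.74 mm
  → nearest: 2 (143.83 mm)
Q2 at (12.18, -8.10):
  1: 678.19 mm
  2: 666.63 mm
  3: 474.37 mm
  4: 422.14 mm
  5: 500.82 mm
  → nearest: 4 (422.14 mm)
Q3 at (-27.28, 318.86):
  1: 593.45 mm
  2: 420.35 mm
  3: 414.08 mm
  4: 92.82 mm
  5: 177.52 mm
  → nearest: 4 (92.82 mm)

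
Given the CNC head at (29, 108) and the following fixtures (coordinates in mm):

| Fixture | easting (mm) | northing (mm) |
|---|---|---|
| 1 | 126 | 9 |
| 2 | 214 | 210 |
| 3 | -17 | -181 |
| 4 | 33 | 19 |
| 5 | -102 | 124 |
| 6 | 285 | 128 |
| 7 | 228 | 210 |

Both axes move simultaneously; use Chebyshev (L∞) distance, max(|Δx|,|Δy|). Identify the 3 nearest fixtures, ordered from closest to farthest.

4, 1, 5

Distances from (29, 108):
1: max(|97|, |-99|) = 99 mm
2: max(|185|, |102|) = 185 mm
3: max(|-46|, |-289|) = 289 mm
4: max(|4|, |-89|) = 89 mm
5: max(|-131|, |16|) = 131 mm
6: max(|256|, |20|) = 256 mm
7: max(|199|, |102|) = 199 mm
Sorted: 4 (89 mm) < 1 (99 mm) < 5 (131 mm) < 2 (185 mm) < 7 (199 mm) < …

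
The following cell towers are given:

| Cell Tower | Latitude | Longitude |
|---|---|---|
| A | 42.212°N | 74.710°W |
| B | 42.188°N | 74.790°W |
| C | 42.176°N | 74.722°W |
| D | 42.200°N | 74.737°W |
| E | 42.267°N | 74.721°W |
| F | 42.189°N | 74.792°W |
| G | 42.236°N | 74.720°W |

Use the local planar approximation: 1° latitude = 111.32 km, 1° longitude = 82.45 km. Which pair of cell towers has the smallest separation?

Pairwise distances:
B–F: 0.199 km
A–D: 2.596 km
A–G: 2.796 km
C–D: 2.944 km
E–G: 3.452 km
A–C: 4.128 km
D–G: 4.246 km
B–D: 4.569 km
D–F: 4.697 km
B–C: 5.764 km
C–F: 5.950 km
A–E: 6.189 km
C–G: 6.681 km
A–B: 7.117 km
A–F: 7.229 km
D–E: 7.574 km
B–G: 7.865 km
F–G: 7.913 km
C–E: 10.130 km
E–F: 10.472 km
B–E: 10.474 km
Closest pair: B–F at 0.199 km.

B and F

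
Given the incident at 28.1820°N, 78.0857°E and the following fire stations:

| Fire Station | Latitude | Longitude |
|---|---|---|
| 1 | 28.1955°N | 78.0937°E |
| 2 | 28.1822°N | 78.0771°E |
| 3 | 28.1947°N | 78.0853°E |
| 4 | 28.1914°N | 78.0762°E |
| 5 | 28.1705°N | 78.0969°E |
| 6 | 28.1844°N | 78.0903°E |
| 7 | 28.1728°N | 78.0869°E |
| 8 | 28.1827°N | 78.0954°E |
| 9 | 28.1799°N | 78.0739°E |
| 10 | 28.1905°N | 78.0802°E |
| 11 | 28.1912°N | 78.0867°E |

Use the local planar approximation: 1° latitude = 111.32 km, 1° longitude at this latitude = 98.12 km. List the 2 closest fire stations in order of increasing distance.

6, 2

Distances from 28.1820°N, 78.0857°E:
1: √((0.0135·111.32)² + (0.0080·98.12)²) = √(2.258468 + 0.616162) = 1.6955 km
2: √((0.0002·111.32)² + (-0.0086·98.12)²) = √(0.000496 + 0.712052) = 0.8441 km
3: √((0.0127·111.32)² + (-0.0004·98.12)²) = √(1.998729 + 0.001540) = 1.4143 km
4: √((0.0094·111.32)² + (-0.0095·98.12)²) = √(1.094970 + 0.868885) = 1.4014 km
5: √((-0.0115·111.32)² + (0.0112·98.12)²) = √(1.638861 + 1.207678) = 1.6872 km
6: √((0.0024·111.32)² + (0.0046·98.12)²) = √(0.071379 + 0.203719) = 0.5245 km
7: √((-0.0092·111.32)² + (0.0012·98.12)²) = √(1.048871 + 0.013864) = 1.0309 km
8: √((0.0007·111.32)² + (0.0097·98.12)²) = √(0.006072 + 0.905855) = 0.9549 km
9: √((-0.0021·111.32)² + (-0.0118·98.12)²) = √(0.054649 + 1.340538) = 1.1812 km
10: √((0.0085·111.32)² + (-0.0055·98.12)²) = √(0.895332 + 0.291233) = 1.0893 km
11: √((0.0092·111.32)² + (0.0010·98.12)²) = √(1.048871 + 0.009628) = 1.0288 km
Sorted: 6 (0.5245 km) < 2 (0.8441 km) < 8 (0.9549 km) < 11 (1.0288 km) < …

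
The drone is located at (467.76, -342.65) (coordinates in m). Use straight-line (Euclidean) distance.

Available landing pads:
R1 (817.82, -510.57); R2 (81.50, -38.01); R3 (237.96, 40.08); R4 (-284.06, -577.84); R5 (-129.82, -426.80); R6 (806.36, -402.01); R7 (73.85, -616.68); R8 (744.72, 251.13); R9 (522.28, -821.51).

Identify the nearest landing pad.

R6

Distances from (467.76, -342.65):
R1: 388.25 m
R2: 491.94 m
R3: 446.42 m
R4: 787.75 m
R5: 603.48 m
R6: 343.76 m
R7: 479.85 m
R8: 655.20 m
R9: 481.95 m
Minimum: R6 at 343.76 m.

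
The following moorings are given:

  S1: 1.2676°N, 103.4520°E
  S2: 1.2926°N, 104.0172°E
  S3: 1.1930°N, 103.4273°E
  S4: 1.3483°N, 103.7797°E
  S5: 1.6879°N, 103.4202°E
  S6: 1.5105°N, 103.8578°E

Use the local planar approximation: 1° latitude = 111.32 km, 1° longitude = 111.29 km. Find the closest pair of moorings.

S1 and S3

Pairwise distances:
S1–S2: 62.9626 km
S1–S3: 8.7476 km
S1–S4: 37.5599 km
S1–S5: 46.9215 km
S1–S6: 52.6374 km
S2–S3: 66.5797 km
S2–S4: 27.1489 km
S2–S5: 79.6914 km
S2–S6: 30.0513 km
S3–S4: 42.8599 km
S3–S5: 55.0979 km
S3–S6: 59.5366 km
S4–S5: 55.0442 km
S4–S6: 20.0392 km
S5–S6: 52.5522 km
Closest pair: S1–S3 at 8.7476 km.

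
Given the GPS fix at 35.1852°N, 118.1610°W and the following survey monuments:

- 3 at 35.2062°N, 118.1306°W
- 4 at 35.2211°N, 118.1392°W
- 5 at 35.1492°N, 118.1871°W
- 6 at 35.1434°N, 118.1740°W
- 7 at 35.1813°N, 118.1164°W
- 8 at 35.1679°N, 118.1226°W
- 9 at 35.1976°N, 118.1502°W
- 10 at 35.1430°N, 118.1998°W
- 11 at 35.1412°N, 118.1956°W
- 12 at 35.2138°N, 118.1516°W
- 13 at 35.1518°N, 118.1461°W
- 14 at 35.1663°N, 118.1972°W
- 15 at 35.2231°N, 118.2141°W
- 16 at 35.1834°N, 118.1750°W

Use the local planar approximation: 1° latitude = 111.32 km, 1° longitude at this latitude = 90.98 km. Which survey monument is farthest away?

Distances from 35.1852°N, 118.1610°W:
3: 3.6214 km
4: 4.4615 km
5: 4.6582 km
6: 4.8011 km
7: 4.0809 km
8: 3.9893 km
9: 1.6944 km
10: 5.8762 km
11: 5.8224 km
12: 3.2966 km
13: 3.9575 km
14: 3.9081 km
15: 6.4140 km
16: 1.2894 km
Maximum: 15 at 6.4140 km.

15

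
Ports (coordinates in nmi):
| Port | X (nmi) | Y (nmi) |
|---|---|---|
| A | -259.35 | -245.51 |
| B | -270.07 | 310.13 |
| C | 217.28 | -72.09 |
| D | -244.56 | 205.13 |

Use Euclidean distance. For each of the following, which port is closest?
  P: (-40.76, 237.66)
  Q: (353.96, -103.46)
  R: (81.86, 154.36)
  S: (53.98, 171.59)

P→D; Q→C; R→C; S→C

P at (-40.76, 237.66):
  A: 530.32 nmi
  B: 240.49 nmi
  C: 403.15 nmi
  D: 206.38 nmi
  → nearest: D (206.38 nmi)
Q at (353.96, -103.46):
  A: 629.55 nmi
  B: 748.65 nmi
  C: 140.23 nmi
  D: 673.39 nmi
  → nearest: C (140.23 nmi)
R at (81.86, 154.36):
  A: 525.66 nmi
  B: 384.86 nmi
  C: 263.85 nmi
  D: 330.34 nmi
  → nearest: C (263.85 nmi)
S at (53.98, 171.59):
  A: 521.68 nmi
  B: 352.42 nmi
  C: 293.34 nmi
  D: 300.42 nmi
  → nearest: C (293.34 nmi)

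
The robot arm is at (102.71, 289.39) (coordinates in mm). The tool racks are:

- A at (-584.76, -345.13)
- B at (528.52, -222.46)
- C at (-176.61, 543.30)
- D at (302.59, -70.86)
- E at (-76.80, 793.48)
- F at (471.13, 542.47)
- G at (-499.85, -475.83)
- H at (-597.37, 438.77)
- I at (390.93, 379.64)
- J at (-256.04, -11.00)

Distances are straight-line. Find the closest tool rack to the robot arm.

I

Distances from (102.71, 289.39):
A: √((-687.47)² + (-634.52)²) = √(472615.0009 + 402615.6304) = 935.54 mm
B: √((425.81)² + (-511.85)²) = √(181314.1561 + 261990.4225) = 665.81 mm
C: √((-279.32)² + (253.91)²) = √(78019.6624 + 64470.2881) = 377.48 mm
D: √((199.88)² + (-360.25)²) = √(39952.0144 + 129780.0625) = 411.99 mm
E: √((-179.51)² + (504.09)²) = √(32223.8401 + 254106.7281) = 535.10 mm
F: √((368.42)² + (253.08)²) = √(135733.2964 + 64049.4864) = 446.97 mm
G: √((-602.56)² + (-765.22)²) = √(363078.5536 + 585561.6484) = 973.98 mm
H: √((-700.08)² + (149.38)²) = √(490112.0064 + 22314.3844) = 715.84 mm
I: √((288.22)² + (90.25)²) = √(83070.7684 + 8145.0625) = 302.02 mm
J: √((-358.75)² + (-300.39)²) = √(128701.5625 + 90234.1521) = 467.91 mm
Minimum: I at 302.02 mm.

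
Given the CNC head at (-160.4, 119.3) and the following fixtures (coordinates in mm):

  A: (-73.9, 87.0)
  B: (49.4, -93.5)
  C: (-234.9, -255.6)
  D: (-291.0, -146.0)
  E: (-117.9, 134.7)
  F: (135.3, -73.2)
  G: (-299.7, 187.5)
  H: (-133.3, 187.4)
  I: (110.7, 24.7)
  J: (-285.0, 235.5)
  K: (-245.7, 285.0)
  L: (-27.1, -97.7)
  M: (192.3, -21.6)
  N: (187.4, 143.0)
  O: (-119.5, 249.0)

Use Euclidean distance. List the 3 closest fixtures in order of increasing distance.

Distances from (-160.4, 119.3):
A: √((86.5)² + (-32.3)²) = √(7482.250 + 1043.290) = 92.3 mm
B: √((209.8)² + (-212.8)²) = √(44016.040 + 45283.840) = 298.8 mm
C: √((-74.5)² + (-374.9)²) = √(5550.250 + 140550.010) = 382.2 mm
D: √((-130.6)² + (-265.3)²) = √(17056.360 + 70384.090) = 295.7 mm
E: √((42.5)² + (15.4)²) = √(1806.250 + 237.160) = 45.2 mm
F: √((295.7)² + (-192.5)²) = √(87438.490 + 37056.250) = 352.8 mm
G: √((-139.3)² + (68.2)²) = √(19404.490 + 4651.240) = 155.1 mm
H: √((27.1)² + (68.1)²) = √(734.410 + 4637.610) = 73.3 mm
I: √((271.1)² + (-94.6)²) = √(73495.210 + 8949.160) = 287.1 mm
J: √((-124.6)² + (116.2)²) = √(15525.160 + 13502.440) = 170.4 mm
K: √((-85.3)² + (165.7)²) = √(7276.090 + 27456.490) = 186.4 mm
L: √((133.3)² + (-217.0)²) = √(17768.890 + 47089.000) = 254.7 mm
M: √((352.7)² + (-140.9)²) = √(124397.290 + 19852.810) = 379.8 mm
N: √((347.8)² + (23.7)²) = √(120964.840 + 561.690) = 348.6 mm
O: √((40.9)² + (129.7)²) = √(1672.810 + 16822.090) = 136.0 mm
Sorted: E (45.2 mm) < H (73.3 mm) < A (92.3 mm) < O (136.0 mm) < G (155.1 mm) < …

E, H, A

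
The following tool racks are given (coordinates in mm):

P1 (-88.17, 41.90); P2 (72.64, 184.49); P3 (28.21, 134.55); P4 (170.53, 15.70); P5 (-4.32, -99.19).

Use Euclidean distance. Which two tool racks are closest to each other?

Pairwise distances:
P2–P3: 66.84 mm
P1–P3: 148.76 mm
P1–P5: 164.13 mm
P3–P4: 185.42 mm
P2–P4: 195.12 mm
P4–P5: 209.22 mm
P1–P2: 214.92 mm
P3–P5: 235.99 mm
P1–P4: 260.02 mm
P2–P5: 293.93 mm
Closest pair: P2–P3 at 66.84 mm.

P2 and P3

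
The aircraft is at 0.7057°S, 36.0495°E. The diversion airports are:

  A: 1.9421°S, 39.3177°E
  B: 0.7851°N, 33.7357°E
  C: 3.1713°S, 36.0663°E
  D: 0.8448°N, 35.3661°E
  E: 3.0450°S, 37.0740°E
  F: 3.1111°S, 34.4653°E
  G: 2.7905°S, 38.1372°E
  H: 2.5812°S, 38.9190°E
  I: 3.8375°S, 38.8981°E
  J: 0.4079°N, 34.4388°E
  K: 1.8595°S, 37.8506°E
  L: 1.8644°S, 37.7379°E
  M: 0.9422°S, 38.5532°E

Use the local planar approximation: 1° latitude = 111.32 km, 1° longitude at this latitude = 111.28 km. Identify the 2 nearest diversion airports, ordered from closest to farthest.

Distances from 0.7057°S, 36.0495°E:
A: √((-1.2364·111.32)² + (3.2682·111.28)²) = √(18943.681709 + 132266.994527) = 388.8582 km
B: √((1.4908·111.32)² + (-2.3138·111.28)²) = √(27541.346141 + 66295.777374) = 306.3285 km
C: √((-2.4656·111.32)² + (0.0168·111.28)²) = √(75334.105873 + 3.495045) = 274.4770 km
D: √((1.5505·111.32)² + (-0.6834·111.28)²) = √(29791.333035 + 5783.412681) = 188.6127 km
E: √((-2.3393·111.32)² + (1.0245·111.28)²) = √(67813.824339 + 12997.450120) = 284.2732 km
F: √((-2.4054·111.32)² + (-1.5842·111.28)²) = √(71700.305910 + 31078.085122) = 320.5907 km
G: √((-2.0848·111.32)² + (2.0877·111.28)²) = √(53861.096694 + 53972.236708) = 328.3799 km
H: √((-1.8755·111.32)² + (2.8695·111.28)²) = √(43589.363990 + 101963.959579) = 381.5145 km
I: √((-3.1318·111.32)² + (2.8486·111.28)²) = √(121544.254690 + 100484.059933) = 471.1988 km
J: √((1.1136·111.32)² + (-1.6107·111.28)²) = √(15367.557255 + 32126.510144) = 217.9313 km
K: √((-1.1538·111.32)² + (1.8011·111.28)²) = √(16497.094591 + 40170.745024) = 238.0501 km
L: √((-1.1587·111.32)² + (1.6884·111.28)²) = √(16637.513055 + 35300.830342) = 227.8999 km
M: √((-0.2365·111.32)² + (2.5037·111.28)²) = √(693.120407 + 77624.499437) = 279.8529 km
Sorted: D (188.6127 km) < J (217.9313 km) < L (227.8999 km) < K (238.0501 km) < …

D, J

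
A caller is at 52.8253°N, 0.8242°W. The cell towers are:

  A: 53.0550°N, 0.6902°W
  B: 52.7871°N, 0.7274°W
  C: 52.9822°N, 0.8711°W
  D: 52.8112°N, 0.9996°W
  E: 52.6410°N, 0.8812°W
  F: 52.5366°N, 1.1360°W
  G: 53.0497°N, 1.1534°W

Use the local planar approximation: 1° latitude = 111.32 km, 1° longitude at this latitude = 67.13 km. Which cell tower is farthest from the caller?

F

Distances from 52.8253°N, 0.8242°W:
A: √((0.2297·111.32)² + (0.1340·67.13)²) = √(653.835333 + 80.917581) = 27.1063 km
B: √((-0.0382·111.32)² + (0.0968·67.13)²) = √(18.083110 + 42.226395) = 7.7659 km
C: √((0.1569·111.32)² + (-0.0469·67.13)²) = √(305.064929 + 9.912404) = 17.7476 km
D: √((-0.0141·111.32)² + (-0.1754·67.13)²) = √(2.463682 + 138.641252) = 11.8788 km
E: √((-0.1843·111.32)² + (-0.0570·67.13)²) = √(420.917581 + 14.641413) = 20.8701 km
F: √((-0.2887·111.32)² + (-0.3118·67.13)²) = √(1032.856443 + 438.112371) = 38.3532 km
G: √((0.2244·111.32)² + (-0.3292·67.13)²) = √(624.010792 + 488.374464) = 33.3524 km
Maximum: F at 38.3532 km.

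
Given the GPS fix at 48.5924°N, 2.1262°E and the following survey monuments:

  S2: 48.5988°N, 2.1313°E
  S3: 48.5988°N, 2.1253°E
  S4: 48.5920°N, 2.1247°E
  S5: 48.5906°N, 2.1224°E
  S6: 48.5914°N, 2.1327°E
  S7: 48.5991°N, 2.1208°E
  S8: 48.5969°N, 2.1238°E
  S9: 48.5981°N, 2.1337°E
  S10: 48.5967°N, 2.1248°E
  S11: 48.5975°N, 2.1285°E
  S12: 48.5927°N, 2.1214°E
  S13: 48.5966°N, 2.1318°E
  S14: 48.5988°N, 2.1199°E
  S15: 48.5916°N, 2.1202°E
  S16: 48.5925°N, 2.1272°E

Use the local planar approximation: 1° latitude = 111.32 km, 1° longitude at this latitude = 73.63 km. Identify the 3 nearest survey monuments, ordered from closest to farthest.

Distances from 48.5924°N, 2.1262°E:
S2: 0.8054 km
S3: 0.7155 km
S4: 0.1191 km
S5: 0.3441 km
S6: 0.4914 km
S7: 0.8452 km
S8: 0.5312 km
S9: 0.8412 km
S10: 0.4896 km
S11: 0.5925 km
S12: 0.3550 km
S13: 0.6234 km
S14: 0.8502 km
S15: 0.4507 km
S16: 0.0745 km
Sorted: S16 (0.0745 km) < S4 (0.1191 km) < S5 (0.3441 km) < S12 (0.3550 km) < S15 (0.4507 km) < …

S16, S4, S5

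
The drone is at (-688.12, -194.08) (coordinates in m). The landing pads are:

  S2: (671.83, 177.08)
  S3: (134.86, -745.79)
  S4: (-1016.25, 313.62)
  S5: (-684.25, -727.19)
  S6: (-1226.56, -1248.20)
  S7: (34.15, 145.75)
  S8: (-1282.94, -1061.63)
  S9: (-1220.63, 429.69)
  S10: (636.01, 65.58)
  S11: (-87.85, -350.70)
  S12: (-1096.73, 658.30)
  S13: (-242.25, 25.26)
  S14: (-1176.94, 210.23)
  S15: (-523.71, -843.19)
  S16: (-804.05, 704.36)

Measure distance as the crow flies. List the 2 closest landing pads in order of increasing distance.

Distances from (-688.12, -194.08):
S2: 1409.69 m
S3: 990.80 m
S4: 604.51 m
S5: 533.12 m
S6: 1183.68 m
S7: 798.22 m
S8: 1051.88 m
S9: 820.16 m
S10: 1349.35 m
S11: 620.37 m
S12: 945.26 m
S13: 496.90 m
S14: 634.36 m
S15: 669.61 m
S16: 905.89 m
Sorted: S13 (496.90 m) < S5 (533.12 m) < S4 (604.51 m) < S11 (620.37 m) < …

S13, S5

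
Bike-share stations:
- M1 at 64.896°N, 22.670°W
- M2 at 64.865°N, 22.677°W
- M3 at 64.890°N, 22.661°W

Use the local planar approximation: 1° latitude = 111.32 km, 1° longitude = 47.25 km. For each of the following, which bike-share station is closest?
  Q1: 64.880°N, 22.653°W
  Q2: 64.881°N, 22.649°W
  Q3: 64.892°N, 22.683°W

Q1→M3; Q2→M3; Q3→M1

Q1 at 64.880°N, 22.653°W:
  M1: 1.954 km
  M2: 2.018 km
  M3: 1.176 km
  → nearest: M3 (1.176 km)
Q2 at 64.881°N, 22.649°W:
  M1: 1.942 km
  M2: 2.219 km
  M3: 1.151 km
  → nearest: M3 (1.151 km)
Q3 at 64.892°N, 22.683°W:
  M1: 0.759 km
  M2: 3.019 km
  M3: 1.063 km
  → nearest: M1 (0.759 km)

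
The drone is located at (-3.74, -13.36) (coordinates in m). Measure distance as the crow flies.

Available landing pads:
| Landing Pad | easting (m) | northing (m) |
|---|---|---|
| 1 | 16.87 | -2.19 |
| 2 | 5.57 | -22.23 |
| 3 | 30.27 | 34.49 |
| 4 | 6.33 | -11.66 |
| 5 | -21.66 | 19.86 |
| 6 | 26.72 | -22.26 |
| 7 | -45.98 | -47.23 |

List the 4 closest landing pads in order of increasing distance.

Distances from (-3.74, -13.36):
1: 23.44 m
2: 12.86 m
3: 58.71 m
4: 10.21 m
5: 37.75 m
6: 31.73 m
7: 54.14 m
Sorted: 4 (10.21 m) < 2 (12.86 m) < 1 (23.44 m) < 6 (31.73 m) < 5 (37.75 m) < 7 (54.14 m) < …

4, 2, 1, 6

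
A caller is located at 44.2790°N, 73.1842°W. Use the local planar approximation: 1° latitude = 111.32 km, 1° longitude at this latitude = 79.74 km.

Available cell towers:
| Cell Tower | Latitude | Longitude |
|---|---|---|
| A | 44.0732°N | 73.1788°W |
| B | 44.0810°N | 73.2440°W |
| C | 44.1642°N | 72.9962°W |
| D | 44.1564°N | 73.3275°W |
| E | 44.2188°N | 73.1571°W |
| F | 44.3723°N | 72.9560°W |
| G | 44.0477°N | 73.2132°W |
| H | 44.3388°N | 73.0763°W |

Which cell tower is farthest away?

Distances from 44.2790°N, 73.1842°W:
A: √((-0.2058·111.32)² + (0.0054·79.74)²) = √(524.852338 + 0.185413) = 22.9137 km
B: √((-0.1980·111.32)² + (-0.0598·79.74)²) = √(485.821551 + 22.738134) = 22.5513 km
C: √((-0.1148·111.32)² + (0.1880·79.74)²) = √(163.316540 + 224.733679) = 19.6990 km
D: √((-0.1226·111.32)² + (-0.1433·79.74)²) = √(186.263318 + 130.570433) = 17.7998 km
E: √((-0.0602·111.32)² + (0.0271·79.74)²) = √(44.909620 + 4.669722) = 7.0413 km
F: √((0.0933·111.32)² + (0.2282·79.74)²) = √(107.872236 + 331.118726) = 20.9521 km
G: √((-0.2313·111.32)² + (-0.0290·79.74)²) = √(662.975777 + 5.347471) = 25.8519 km
H: √((0.0598·111.32)² + (0.1079·79.74)²) = √(44.314797 + 74.027887) = 10.8785 km
Maximum: G at 25.8519 km.

G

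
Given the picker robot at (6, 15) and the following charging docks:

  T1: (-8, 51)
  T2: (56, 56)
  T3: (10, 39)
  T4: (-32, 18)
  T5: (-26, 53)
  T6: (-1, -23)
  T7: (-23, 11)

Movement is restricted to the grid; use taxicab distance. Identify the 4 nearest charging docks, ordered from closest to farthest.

Distances from (6, 15):
T1: 50
T2: 91
T3: 28
T4: 41
T5: 70
T6: 45
T7: 33
Sorted: T3 (28) < T7 (33) < T4 (41) < T6 (45) < T1 (50) < T5 (70) < …

T3, T7, T4, T6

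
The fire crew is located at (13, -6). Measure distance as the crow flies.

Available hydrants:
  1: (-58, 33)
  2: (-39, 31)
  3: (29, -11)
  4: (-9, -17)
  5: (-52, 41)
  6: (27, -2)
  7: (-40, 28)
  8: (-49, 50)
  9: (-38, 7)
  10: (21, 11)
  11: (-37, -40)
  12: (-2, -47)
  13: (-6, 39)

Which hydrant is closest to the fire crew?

Distances from (13, -6):
1: √((-71)² + (39)²) = √(5041.000 + 1521.000) = 81.0
2: √((-52)² + (37)²) = √(2704.000 + 1369.000) = 63.8
3: √((16)² + (-5)²) = √(256.000 + 25.000) = 16.8
4: √((-22)² + (-11)²) = √(484.000 + 121.000) = 24.6
5: √((-65)² + (47)²) = √(4225.000 + 2209.000) = 80.2
6: √((14)² + (4)²) = √(196.000 + 16.000) = 14.6
7: √((-53)² + (34)²) = √(2809.000 + 1156.000) = 63.0
8: √((-62)² + (56)²) = √(3844.000 + 3136.000) = 83.5
9: √((-51)² + (13)²) = √(2601.000 + 169.000) = 52.6
10: √((8)² + (17)²) = √(64.000 + 289.000) = 18.8
11: √((-50)² + (-34)²) = √(2500.000 + 1156.000) = 60.5
12: √((-15)² + (-41)²) = √(225.000 + 1681.000) = 43.7
13: √((-19)² + (45)²) = √(361.000 + 2025.000) = 48.8
Minimum: 6 at 14.6.

6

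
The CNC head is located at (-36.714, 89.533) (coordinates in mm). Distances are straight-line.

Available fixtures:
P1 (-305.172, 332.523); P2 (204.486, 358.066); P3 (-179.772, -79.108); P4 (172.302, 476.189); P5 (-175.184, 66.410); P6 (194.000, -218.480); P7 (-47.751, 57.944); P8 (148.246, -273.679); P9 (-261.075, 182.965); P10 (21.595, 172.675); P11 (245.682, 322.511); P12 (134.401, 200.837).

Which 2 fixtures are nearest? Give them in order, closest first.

P7, P10

Distances from (-36.714, 89.533):
P1: 362.096 mm
P2: 360.953 mm
P3: 221.146 mm
P4: 439.534 mm
P5: 140.387 mm
P6: 384.839 mm
P7: 33.462 mm
P8: 407.594 mm
P9: 243.038 mm
P10: 101.551 mm
P11: 366.096 mm
P12: 204.130 mm
Sorted: P7 (33.462 mm) < P10 (101.551 mm) < P5 (140.387 mm) < P12 (204.130 mm) < …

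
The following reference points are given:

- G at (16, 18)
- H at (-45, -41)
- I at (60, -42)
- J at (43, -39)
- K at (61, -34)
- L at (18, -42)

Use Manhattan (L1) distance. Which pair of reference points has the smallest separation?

Pairwise distances:
I–K: |1| + |8| = 1 + 8 = 9
I–J: |-17| + |3| = 17 + 3 = 20
J–K: |18| + |5| = 18 + 5 = 23
J–L: |-25| + |-3| = 25 + 3 = 28
I–L: |-42| + |0| = 42 + 0 = 42
K–L: |-43| + |-8| = 43 + 8 = 51
G–L: |2| + |-60| = 2 + 60 = 62
H–L: |63| + |-1| = 63 + 1 = 64
G–J: |27| + |-57| = 27 + 57 = 84
H–J: |88| + |2| = 88 + 2 = 90
G–K: |45| + |-52| = 45 + 52 = 97
G–I: |44| + |-60| = 44 + 60 = 104
H–I: |105| + |-1| = 105 + 1 = 106
H–K: |106| + |7| = 106 + 7 = 113
G–H: |-61| + |-59| = 61 + 59 = 120
Closest pair: I–K at 9.

I and K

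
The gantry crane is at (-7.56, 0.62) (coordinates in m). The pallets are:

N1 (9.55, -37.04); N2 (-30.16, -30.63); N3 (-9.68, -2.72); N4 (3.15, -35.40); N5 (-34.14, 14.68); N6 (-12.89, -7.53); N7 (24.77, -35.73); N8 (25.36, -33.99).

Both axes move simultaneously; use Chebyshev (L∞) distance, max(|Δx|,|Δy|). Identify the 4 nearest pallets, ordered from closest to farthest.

N3, N6, N5, N2

Distances from (-7.56, 0.62):
N1: 37.66 m
N2: 31.25 m
N3: 3.34 m
N4: 36.02 m
N5: 26.58 m
N6: 8.15 m
N7: 36.35 m
N8: 34.61 m
Sorted: N3 (3.34 m) < N6 (8.15 m) < N5 (26.58 m) < N2 (31.25 m) < N8 (34.61 m) < N4 (36.02 m) < …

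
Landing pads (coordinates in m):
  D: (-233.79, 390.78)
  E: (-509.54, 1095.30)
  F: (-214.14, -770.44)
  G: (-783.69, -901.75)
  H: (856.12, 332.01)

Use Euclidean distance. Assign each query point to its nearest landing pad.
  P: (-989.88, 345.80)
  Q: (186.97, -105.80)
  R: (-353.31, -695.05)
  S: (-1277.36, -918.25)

P→D; Q→D; R→F; S→G

P at (-989.88, 345.80):
  D: 757.43 m
  E: 890.21 m
  F: 1359.32 m
  G: 1264.47 m
  H: 1846.05 m
  → nearest: D (757.43 m)
Q at (186.97, -105.80):
  D: 650.87 m
  E: 1388.44 m
  F: 776.30 m
  G: 1255.28 m
  H: 799.65 m
  → nearest: D (650.87 m)
R at (-353.31, -695.05):
  D: 1092.39 m
  E: 1797.15 m
  F: 158.28 m
  G: 477.44 m
  H: 1586.69 m
  → nearest: F (158.28 m)
S at (-1277.36, -918.25):
  D: 1674.10 m
  E: 2154.98 m
  F: 1073.45 m
  G: 493.95 m
  H: 2472.83 m
  → nearest: G (493.95 m)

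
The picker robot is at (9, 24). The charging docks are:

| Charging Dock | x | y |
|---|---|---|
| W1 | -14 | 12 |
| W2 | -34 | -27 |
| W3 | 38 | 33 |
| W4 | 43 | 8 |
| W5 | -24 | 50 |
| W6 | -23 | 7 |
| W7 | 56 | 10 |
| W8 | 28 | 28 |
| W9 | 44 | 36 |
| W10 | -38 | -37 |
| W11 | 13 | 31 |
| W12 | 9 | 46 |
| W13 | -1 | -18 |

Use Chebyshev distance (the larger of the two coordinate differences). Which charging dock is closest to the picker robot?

Distances from (9, 24):
W1: max(|-23|, |-12|) = 23
W2: max(|-43|, |-51|) = 51
W3: max(|29|, |9|) = 29
W4: max(|34|, |-16|) = 34
W5: max(|-33|, |26|) = 33
W6: max(|-32|, |-17|) = 32
W7: max(|47|, |-14|) = 47
W8: max(|19|, |4|) = 19
W9: max(|35|, |12|) = 35
W10: max(|-47|, |-61|) = 61
W11: max(|4|, |7|) = 7
W12: max(|0|, |22|) = 22
W13: max(|-10|, |-42|) = 42
Minimum: W11 at 7.

W11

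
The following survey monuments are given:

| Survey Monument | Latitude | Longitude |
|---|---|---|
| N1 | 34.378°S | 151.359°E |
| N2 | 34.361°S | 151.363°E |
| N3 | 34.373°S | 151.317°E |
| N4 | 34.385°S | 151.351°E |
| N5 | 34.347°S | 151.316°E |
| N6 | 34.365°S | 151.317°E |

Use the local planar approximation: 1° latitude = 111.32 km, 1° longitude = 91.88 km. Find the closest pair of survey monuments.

N3 and N6

Pairwise distances:
N1–N2: √((0.017·111.32)² + (0.004·91.88)²) = √(3.58133 + 0.13507) = 1.928 km
N1–N3: √((0.005·111.32)² + (-0.042·91.88)²) = √(0.30980 + 14.89157) = 3.899 km
N1–N4: √((-0.007·111.32)² + (-0.008·91.88)²) = √(0.60721 + 0.54028) = 1.071 km
N1–N5: √((0.031·111.32)² + (-0.043·91.88)²) = √(11.90885 + 15.60914) = 5.246 km
N1–N6: √((0.013·111.32)² + (-0.042·91.88)²) = √(2.09427 + 14.89157) = 4.121 km
N2–N3: √((-0.012·111.32)² + (-0.046·91.88)²) = √(1.78447 + 17.86313) = 4.433 km
N2–N4: √((-0.024·111.32)² + (-0.012·91.88)²) = √(7.13787 + 1.21564) = 2.890 km
N2–N5: √((0.014·111.32)² + (-0.047·91.88)²) = √(2.42886 + 18.64823) = 4.591 km
N2–N6: √((-0.004·111.32)² + (-0.046·91.88)²) = √(0.19827 + 17.86313) = 4.250 km
N3–N4: √((-0.012·111.32)² + (0.034·91.88)²) = √(1.78447 + 9.75888) = 3.398 km
N3–N5: √((0.026·111.32)² + (-0.001·91.88)²) = √(8.37709 + 0.00844) = 2.896 km
N3–N6: √((0.008·111.32)² + (0.000·91.88)²) = √(0.79310 + 0.00000) = 0.891 km
N4–N5: √((0.038·111.32)² + (-0.035·91.88)²) = √(17.89425 + 10.34137) = 5.314 km
N4–N6: √((0.020·111.32)² + (-0.034·91.88)²) = √(4.95686 + 9.75888) = 3.836 km
N5–N6: √((-0.018·111.32)² + (0.001·91.88)²) = √(4.01505 + 0.00844) = 2.006 km
Closest pair: N3–N6 at 0.891 km.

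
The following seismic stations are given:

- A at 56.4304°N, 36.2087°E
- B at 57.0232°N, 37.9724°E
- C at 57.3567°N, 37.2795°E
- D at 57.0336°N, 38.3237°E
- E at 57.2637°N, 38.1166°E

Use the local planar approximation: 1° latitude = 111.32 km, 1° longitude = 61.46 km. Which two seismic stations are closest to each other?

Pairwise distances:
A–B: √((0.5928·111.32)² + (1.7637·61.46)²) = √(4354.745562 + 11749.910043) = 126.9041 km
A–C: √((0.9263·111.32)² + (1.0708·61.46)²) = √(10632.850886 + 4331.136158) = 122.3274 km
A–D: √((0.6032·111.32)² + (2.1150·61.46)²) = √(4508.883986 + 16896.854146) = 146.3070 km
A–E: √((0.8333·111.32)² + (1.9079·61.46)²) = √(8604.966006 + 13749.798314) = 149.5151 km
B–C: √((0.3335·111.32)² + (-0.6929·61.46)²) = √(1378.281960 + 1813.536223) = 56.4962 km
B–D: √((0.0104·111.32)² + (0.3513·61.46)²) = √(1.340334 + 466.166876) = 21.6219 km
B–E: √((0.2405·111.32)² + (0.1442·61.46)²) = √(716.764614 + 78.544473) = 28.2012 km
C–D: √((-0.3231·111.32)² + (1.0442·61.46)²) = √(1293.660481 + 4118.627260) = 73.5683 km
C–E: √((-0.0930·111.32)² + (0.8371·61.46)²) = √(107.179640 + 2646.913785) = 52.4795 km
D–E: √((0.2301·111.32)² + (-0.2071·61.46)²) = √(656.114495 + 162.011301) = 28.6029 km
Closest pair: B–D at 21.6219 km.

B and D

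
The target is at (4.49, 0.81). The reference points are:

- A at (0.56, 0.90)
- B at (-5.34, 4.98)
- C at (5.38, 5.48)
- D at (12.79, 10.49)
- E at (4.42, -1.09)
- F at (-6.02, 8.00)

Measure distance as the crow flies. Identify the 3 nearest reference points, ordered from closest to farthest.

E, A, C

Distances from (4.49, 0.81):
A: √((-3.93)² + (0.09)²) = √(15.4449 + 0.0081) = 3.93
B: √((-9.83)² + (4.17)²) = √(96.6289 + 17.3889) = 10.68
C: √((0.89)² + (4.67)²) = √(0.7921 + 21.8089) = 4.75
D: √((8.30)² + (9.68)²) = √(68.8900 + 93.7024) = 12.75
E: √((-0.07)² + (-1.90)²) = √(0.0049 + 3.6100) = 1.90
F: √((-10.51)² + (7.19)²) = √(110.4601 + 51.6961) = 12.73
Sorted: E (1.90) < A (3.93) < C (4.75) < B (10.68) < F (12.73) < …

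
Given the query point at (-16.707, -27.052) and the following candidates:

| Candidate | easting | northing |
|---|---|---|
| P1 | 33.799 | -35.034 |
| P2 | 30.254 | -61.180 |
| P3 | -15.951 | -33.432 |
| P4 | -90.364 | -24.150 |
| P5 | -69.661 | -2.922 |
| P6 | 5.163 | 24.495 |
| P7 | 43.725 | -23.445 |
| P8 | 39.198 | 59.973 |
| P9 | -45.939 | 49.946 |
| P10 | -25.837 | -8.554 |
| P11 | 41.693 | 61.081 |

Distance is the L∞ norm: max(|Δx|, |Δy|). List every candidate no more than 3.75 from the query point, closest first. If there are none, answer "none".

Distances from (-16.707, -27.052):
P1: max(|50.506|, |-7.982|) = 50.506
P2: max(|46.961|, |-34.128|) = 46.961
P3: max(|0.756|, |-6.380|) = 6.380
P4: max(|-73.657|, |2.902|) = 73.657
P5: max(|-52.954|, |24.130|) = 52.954
P6: max(|21.870|, |51.547|) = 51.547
P7: max(|60.432|, |3.607|) = 60.432
P8: max(|55.905|, |87.025|) = 87.025
P9: max(|-29.232|, |76.998|) = 76.998
P10: max(|-9.130|, |18.498|) = 18.498
P11: max(|58.400|, |88.133|) = 88.133
Threshold 3.75: none within range.

none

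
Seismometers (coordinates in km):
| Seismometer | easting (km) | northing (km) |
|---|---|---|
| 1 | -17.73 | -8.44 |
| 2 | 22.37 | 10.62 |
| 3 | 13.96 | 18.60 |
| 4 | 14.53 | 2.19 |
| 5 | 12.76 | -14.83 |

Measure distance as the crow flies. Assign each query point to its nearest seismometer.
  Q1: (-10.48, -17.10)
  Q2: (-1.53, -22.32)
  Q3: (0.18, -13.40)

Q1→1; Q2→5; Q3→5

Q1 at (-10.48, -17.10):
  1: 11.29 km
  2: 42.98 km
  3: 43.26 km
  4: 31.58 km
  5: 23.35 km
  → nearest: 1 (11.29 km)
Q2 at (-1.53, -22.32):
  1: 21.33 km
  2: 40.70 km
  3: 43.75 km
  4: 29.30 km
  5: 16.13 km
  → nearest: 5 (16.13 km)
Q3 at (0.18, -13.40):
  1: 18.58 km
  2: 32.70 km
  3: 34.84 km
  4: 21.19 km
  5: 12.66 km
  → nearest: 5 (12.66 km)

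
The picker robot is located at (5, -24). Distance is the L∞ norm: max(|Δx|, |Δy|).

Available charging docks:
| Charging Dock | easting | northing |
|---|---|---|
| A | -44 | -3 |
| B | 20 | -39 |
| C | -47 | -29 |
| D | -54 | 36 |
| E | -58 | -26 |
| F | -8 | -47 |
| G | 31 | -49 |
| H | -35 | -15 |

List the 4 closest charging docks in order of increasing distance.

Distances from (5, -24):
A: max(|-49|, |21|) = 49
B: max(|15|, |-15|) = 15
C: max(|-52|, |-5|) = 52
D: max(|-59|, |60|) = 60
E: max(|-63|, |-2|) = 63
F: max(|-13|, |-23|) = 23
G: max(|26|, |-25|) = 26
H: max(|-40|, |9|) = 40
Sorted: B (15) < F (23) < G (26) < H (40) < A (49) < C (52) < …

B, F, G, H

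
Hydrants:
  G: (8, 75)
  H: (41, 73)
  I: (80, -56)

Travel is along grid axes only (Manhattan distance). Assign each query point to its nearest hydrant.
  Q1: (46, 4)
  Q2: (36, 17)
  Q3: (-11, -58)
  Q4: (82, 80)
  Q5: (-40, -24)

Q1 at (46, 4):
  G: 109
  H: 74
  I: 94
  → nearest: H (74)
Q2 at (36, 17):
  G: 86
  H: 61
  I: 117
  → nearest: H (61)
Q3 at (-11, -58):
  G: 152
  H: 183
  I: 93
  → nearest: I (93)
Q4 at (82, 80):
  G: 79
  H: 48
  I: 138
  → nearest: H (48)
Q5 at (-40, -24):
  G: 147
  H: 178
  I: 152
  → nearest: G (147)

Q1→H; Q2→H; Q3→I; Q4→H; Q5→G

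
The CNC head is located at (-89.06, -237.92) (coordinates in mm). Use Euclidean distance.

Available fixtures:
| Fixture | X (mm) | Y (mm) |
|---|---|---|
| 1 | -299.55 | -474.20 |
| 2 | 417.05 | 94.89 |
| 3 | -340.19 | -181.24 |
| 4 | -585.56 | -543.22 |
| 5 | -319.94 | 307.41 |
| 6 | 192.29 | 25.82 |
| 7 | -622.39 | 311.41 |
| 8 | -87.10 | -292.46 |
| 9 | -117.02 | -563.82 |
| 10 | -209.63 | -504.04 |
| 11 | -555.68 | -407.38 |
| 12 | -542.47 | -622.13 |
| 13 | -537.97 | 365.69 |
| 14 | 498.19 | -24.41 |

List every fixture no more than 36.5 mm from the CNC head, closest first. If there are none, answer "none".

Distances from (-89.06, -237.92):
1: 316.44 mm
2: 605.73 mm
3: 257.45 mm
4: 582.86 mm
5: 592.19 mm
6: 385.64 mm
7: 765.64 mm
8: 54.58 mm
9: 327.10 mm
10: 292.16 mm
11: 496.44 mm
12: 594.30 mm
13: 752.24 mm
14: 624.86 mm
Threshold 36.5 mm: none within range.

none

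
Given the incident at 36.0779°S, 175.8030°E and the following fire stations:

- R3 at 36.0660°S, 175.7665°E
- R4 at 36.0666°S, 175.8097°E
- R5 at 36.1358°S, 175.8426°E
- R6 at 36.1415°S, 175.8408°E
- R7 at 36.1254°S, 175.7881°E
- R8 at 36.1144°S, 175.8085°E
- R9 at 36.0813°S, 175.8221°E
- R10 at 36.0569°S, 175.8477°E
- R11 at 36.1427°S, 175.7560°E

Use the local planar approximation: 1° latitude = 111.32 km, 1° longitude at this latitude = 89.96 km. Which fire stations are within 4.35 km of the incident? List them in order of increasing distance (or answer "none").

Distances from 36.0779°S, 175.8030°E:
R3: √((0.0119·111.32)² + (-0.0365·89.96)²) = √(1.754851 + 10.781635) = 3.5407 km
R4: √((0.0113·111.32)² + (0.0067·89.96)²) = √(1.582353 + 0.363286) = 1.3949 km
R5: √((-0.0579·111.32)² + (0.0396·89.96)²) = √(41.543542 + 12.690808) = 7.3644 km
R6: √((-0.0636·111.32)² + (0.0378·89.96)²) = √(50.125720 + 11.563319) = 7.8542 km
R7: √((-0.0475·111.32)² + (-0.0149·89.96)²) = √(27.959771 + 1.796683) = 5.4549 km
R8: √((-0.0365·111.32)² + (0.0055·89.96)²) = √(16.509432 + 0.244807) = 4.0932 km
R9: √((-0.0034·111.32)² + (0.0191·89.96)²) = √(0.143253 + 2.952335) = 1.7594 km
R10: √((0.0210·111.32)² + (0.0447·89.96)²) = √(5.464935 + 16.170146) = 4.6514 km
R11: √((-0.0648·111.32)² + (-0.0470·89.96)²) = √(52.035102 + 17.876999) = 8.3613 km
Threshold 4.35 km: R4 (1.3949 km), R9 (1.7594 km), R3 (3.5407 km), R8 (4.0932 km) are within range.

R4, R9, R3, R8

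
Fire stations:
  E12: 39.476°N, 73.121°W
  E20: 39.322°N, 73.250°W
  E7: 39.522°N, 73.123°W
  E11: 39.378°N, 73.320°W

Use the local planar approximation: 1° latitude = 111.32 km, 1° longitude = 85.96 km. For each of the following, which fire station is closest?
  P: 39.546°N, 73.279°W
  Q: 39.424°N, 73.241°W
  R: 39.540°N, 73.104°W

P→E7; Q→E11; R→E7

P at 39.546°N, 73.279°W:
  E12: √((-0.070·111.32)² + (0.158·85.96)²) = √(60.72150 + 184.46203) = 15.658 km
  E20: √((-0.224·111.32)² + (0.029·85.96)²) = √(621.78814 + 6.21425) = 25.060 km
  E7: √((-0.024·111.32)² + (0.156·85.96)²) = √(7.13787 + 179.82166) = 13.673 km
  E11: √((-0.168·111.32)² + (-0.041·85.96)²) = √(349.75583 + 12.42111) = 19.031 km
  → nearest: E7 (13.673 km)
Q at 39.424°N, 73.241°W:
  E12: √((0.052·111.32)² + (0.120·85.96)²) = √(33.50835 + 106.40335) = 11.828 km
  E20: √((-0.102·111.32)² + (-0.009·85.96)²) = √(128.92785 + 0.59852) = 11.381 km
  E7: √((0.098·111.32)² + (0.118·85.96)²) = √(119.01414 + 102.88613) = 14.896 km
  E11: √((-0.046·111.32)² + (-0.079·85.96)²) = √(26.22177 + 46.11551) = 8.505 km
  → nearest: E11 (8.505 km)
R at 39.540°N, 73.104°W:
  E12: √((-0.064·111.32)² + (-0.017·85.96)²) = √(50.75822 + 2.13546) = 7.273 km
  E20: √((-0.218·111.32)² + (-0.146·85.96)²) = √(588.92418 + 157.50652) = 27.321 km
  E7: √((-0.018·111.32)² + (-0.019·85.96)²) = √(4.01505 + 2.66747) = 2.585 km
  E11: √((-0.162·111.32)² + (-0.216·85.96)²) = √(325.21939 + 344.74686) = 25.884 km
  → nearest: E7 (2.585 km)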